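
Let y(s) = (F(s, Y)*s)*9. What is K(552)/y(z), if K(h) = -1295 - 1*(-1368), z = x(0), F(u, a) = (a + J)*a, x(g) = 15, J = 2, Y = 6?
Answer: 73/6480 ≈ 0.011265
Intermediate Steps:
F(u, a) = a*(2 + a) (F(u, a) = (a + 2)*a = (2 + a)*a = a*(2 + a))
z = 15
K(h) = 73 (K(h) = -1295 + 1368 = 73)
y(s) = 432*s (y(s) = ((6*(2 + 6))*s)*9 = ((6*8)*s)*9 = (48*s)*9 = 432*s)
K(552)/y(z) = 73/((432*15)) = 73/6480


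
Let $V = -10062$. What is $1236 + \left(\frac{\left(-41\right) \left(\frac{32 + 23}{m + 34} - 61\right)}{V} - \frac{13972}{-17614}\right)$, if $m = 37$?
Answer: $\frac{3890017742032}{3145869207} \approx 1236.5$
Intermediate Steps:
$1236 + \left(\frac{\left(-41\right) \left(\frac{32 + 23}{m + 34} - 61\right)}{V} - \frac{13972}{-17614}\right) = 1236 + \left(\frac{\left(-41\right) \left(\frac{32 + 23}{37 + 34} - 61\right)}{-10062} - \frac{13972}{-17614}\right) = 1236 + \left(- 41 \left(\frac{55}{71} - 61\right) \left(- \frac{1}{10062}\right) - - \frac{6986}{8807}\right) = 1236 + \left(- 41 \left(55 \cdot \frac{1}{71} - 61\right) \left(- \frac{1}{10062}\right) + \frac{6986}{8807}\right) = 1236 + \left(- 41 \left(\frac{55}{71} - 61\right) \left(- \frac{1}{10062}\right) + \frac{6986}{8807}\right) = 1236 + \left(\left(-41\right) \left(- \frac{4276}{71}\right) \left(- \frac{1}{10062}\right) + \frac{6986}{8807}\right) = 1236 + \left(\frac{175316}{71} \left(- \frac{1}{10062}\right) + \frac{6986}{8807}\right) = 1236 + \left(- \frac{87658}{357201} + \frac{6986}{8807}\right) = 1236 + \frac{1723402180}{3145869207} = \frac{3890017742032}{3145869207}$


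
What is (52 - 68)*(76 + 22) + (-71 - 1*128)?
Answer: -1767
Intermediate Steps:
(52 - 68)*(76 + 22) + (-71 - 1*128) = -16*98 + (-71 - 128) = -1568 - 199 = -1767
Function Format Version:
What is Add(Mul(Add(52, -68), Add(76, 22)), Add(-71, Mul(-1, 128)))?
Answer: -1767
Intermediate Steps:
Add(Mul(Add(52, -68), Add(76, 22)), Add(-71, Mul(-1, 128))) = Add(Mul(-16, 98), Add(-71, -128)) = Add(-1568, -199) = -1767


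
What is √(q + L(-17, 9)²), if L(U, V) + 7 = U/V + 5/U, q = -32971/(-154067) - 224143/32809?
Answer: √46479797419388780141121091/773381983059 ≈ 8.8153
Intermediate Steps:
q = -33451294042/5054784203 (q = -32971*(-1/154067) - 224143*1/32809 = 32971/154067 - 224143/32809 = -33451294042/5054784203 ≈ -6.6178)
L(U, V) = -7 + 5/U + U/V (L(U, V) = -7 + (U/V + 5/U) = -7 + (5/U + U/V) = -7 + 5/U + U/V)
√(q + L(-17, 9)²) = √(-33451294042/5054784203 + (-7 + 5/(-17) - 17/9)²) = √(-33451294042/5054784203 + (-7 + 5*(-1/17) - 17*⅑)²) = √(-33451294042/5054784203 + (-7 - 5/17 - 17/9)²) = √(-33451294042/5054784203 + (-1405/153)²) = √(-33451294042/5054784203 + 1974025/23409) = √(9195209044097897/118327443408027) = √46479797419388780141121091/773381983059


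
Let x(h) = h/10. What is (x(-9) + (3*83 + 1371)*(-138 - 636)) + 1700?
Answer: -12521809/10 ≈ -1.2522e+6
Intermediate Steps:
x(h) = h/10 (x(h) = h*(⅒) = h/10)
(x(-9) + (3*83 + 1371)*(-138 - 636)) + 1700 = ((⅒)*(-9) + (3*83 + 1371)*(-138 - 636)) + 1700 = (-9/10 + (249 + 1371)*(-774)) + 1700 = (-9/10 + 1620*(-774)) + 1700 = (-9/10 - 1253880) + 1700 = -12538809/10 + 1700 = -12521809/10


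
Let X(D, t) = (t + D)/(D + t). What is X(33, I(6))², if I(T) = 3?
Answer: 1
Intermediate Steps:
X(D, t) = 1 (X(D, t) = (D + t)/(D + t) = 1)
X(33, I(6))² = 1² = 1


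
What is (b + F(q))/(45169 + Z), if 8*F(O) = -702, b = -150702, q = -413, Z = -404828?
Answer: 603159/1438636 ≈ 0.41926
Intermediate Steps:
F(O) = -351/4 (F(O) = (⅛)*(-702) = -351/4)
(b + F(q))/(45169 + Z) = (-150702 - 351/4)/(45169 - 404828) = -603159/4/(-359659) = -603159/4*(-1/359659) = 603159/1438636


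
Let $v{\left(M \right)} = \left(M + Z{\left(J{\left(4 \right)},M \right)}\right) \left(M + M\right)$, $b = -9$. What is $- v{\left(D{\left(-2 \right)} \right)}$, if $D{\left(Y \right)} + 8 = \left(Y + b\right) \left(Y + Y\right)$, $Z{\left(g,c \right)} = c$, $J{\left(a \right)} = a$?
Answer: $-5184$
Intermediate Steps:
$D{\left(Y \right)} = -8 + 2 Y \left(-9 + Y\right)$ ($D{\left(Y \right)} = -8 + \left(Y - 9\right) \left(Y + Y\right) = -8 + \left(-9 + Y\right) 2 Y = -8 + 2 Y \left(-9 + Y\right)$)
$v{\left(M \right)} = 4 M^{2}$ ($v{\left(M \right)} = \left(M + M\right) \left(M + M\right) = 2 M 2 M = 4 M^{2}$)
$- v{\left(D{\left(-2 \right)} \right)} = - 4 \left(-8 - -36 + 2 \left(-2\right)^{2}\right)^{2} = - 4 \left(-8 + 36 + 2 \cdot 4\right)^{2} = - 4 \left(-8 + 36 + 8\right)^{2} = - 4 \cdot 36^{2} = - 4 \cdot 1296 = \left(-1\right) 5184 = -5184$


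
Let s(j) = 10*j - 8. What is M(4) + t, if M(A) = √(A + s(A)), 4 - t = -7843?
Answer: 7853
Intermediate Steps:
t = 7847 (t = 4 - 1*(-7843) = 4 + 7843 = 7847)
s(j) = -8 + 10*j
M(A) = √(-8 + 11*A) (M(A) = √(A + (-8 + 10*A)) = √(-8 + 11*A))
M(4) + t = √(-8 + 11*4) + 7847 = √(-8 + 44) + 7847 = √36 + 7847 = 6 + 7847 = 7853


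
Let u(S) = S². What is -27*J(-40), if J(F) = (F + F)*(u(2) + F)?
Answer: -77760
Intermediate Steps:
J(F) = 2*F*(4 + F) (J(F) = (F + F)*(2² + F) = (2*F)*(4 + F) = 2*F*(4 + F))
-27*J(-40) = -54*(-40)*(4 - 40) = -54*(-40)*(-36) = -27*2880 = -77760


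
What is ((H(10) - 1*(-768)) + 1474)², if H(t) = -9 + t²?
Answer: 5442889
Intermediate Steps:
((H(10) - 1*(-768)) + 1474)² = (((-9 + 10²) - 1*(-768)) + 1474)² = (((-9 + 100) + 768) + 1474)² = ((91 + 768) + 1474)² = (859 + 1474)² = 2333² = 5442889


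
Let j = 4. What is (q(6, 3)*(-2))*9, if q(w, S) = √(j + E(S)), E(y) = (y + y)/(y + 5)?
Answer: -9*√19 ≈ -39.230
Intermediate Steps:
E(y) = 2*y/(5 + y) (E(y) = (2*y)/(5 + y) = 2*y/(5 + y))
q(w, S) = √(4 + 2*S/(5 + S))
(q(6, 3)*(-2))*9 = ((√2*√((10 + 3*3)/(5 + 3)))*(-2))*9 = ((√2*√((10 + 9)/8))*(-2))*9 = ((√2*√((⅛)*19))*(-2))*9 = ((√2*√(19/8))*(-2))*9 = ((√2*(√38/4))*(-2))*9 = ((√19/2)*(-2))*9 = -√19*9 = -9*√19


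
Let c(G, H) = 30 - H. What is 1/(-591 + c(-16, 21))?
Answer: -1/582 ≈ -0.0017182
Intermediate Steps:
1/(-591 + c(-16, 21)) = 1/(-591 + (30 - 1*21)) = 1/(-591 + (30 - 21)) = 1/(-591 + 9) = 1/(-582) = -1/582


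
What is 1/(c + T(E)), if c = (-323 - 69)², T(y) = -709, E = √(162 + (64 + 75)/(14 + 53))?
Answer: 1/152955 ≈ 6.5379e-6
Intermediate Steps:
E = √736531/67 (E = √(162 + 139/67) = √(10993/67) = √736531/67 ≈ 12.809)
c = 153664 (c = (-392)² = 153664)
1/(c + T(E)) = 1/(153664 - 709) = 1/152955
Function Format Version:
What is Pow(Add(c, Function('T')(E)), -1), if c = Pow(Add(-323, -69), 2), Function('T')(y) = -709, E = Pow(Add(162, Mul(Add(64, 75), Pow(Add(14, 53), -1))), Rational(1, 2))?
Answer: Rational(1, 152955) ≈ 6.5379e-6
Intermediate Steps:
E = Mul(Rational(1, 67), Pow(736531, Rational(1, 2))) (E = Pow(Add(162, Mul(139, Pow(67, -1))), Rational(1, 2)) = Pow(Add(162, Mul(139, Rational(1, 67))), Rational(1, 2)) = Pow(Add(162, Rational(139, 67)), Rational(1, 2)) = Pow(Rational(10993, 67), Rational(1, 2)) = Mul(Rational(1, 67), Pow(736531, Rational(1, 2))) ≈ 12.809)
c = 153664 (c = Pow(-392, 2) = 153664)
Pow(Add(c, Function('T')(E)), -1) = Pow(Add(153664, -709), -1) = Pow(152955, -1) = Rational(1, 152955)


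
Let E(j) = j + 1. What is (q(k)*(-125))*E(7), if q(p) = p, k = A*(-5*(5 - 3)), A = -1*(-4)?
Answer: 40000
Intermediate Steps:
A = 4
E(j) = 1 + j
k = -40 (k = 4*(-5*(5 - 3)) = 4*(-5*2) = 4*(-10) = -40)
(q(k)*(-125))*E(7) = (-40*(-125))*(1 + 7) = 5000*8 = 40000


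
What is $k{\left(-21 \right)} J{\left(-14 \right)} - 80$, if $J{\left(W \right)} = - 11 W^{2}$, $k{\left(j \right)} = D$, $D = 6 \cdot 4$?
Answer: $-51824$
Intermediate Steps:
$D = 24$
$k{\left(j \right)} = 24$
$k{\left(-21 \right)} J{\left(-14 \right)} - 80 = 24 \left(- 11 \left(-14\right)^{2}\right) - 80 = 24 \left(\left(-11\right) 196\right) - 80 = 24 \left(-2156\right) - 80 = -51744 - 80 = -51824$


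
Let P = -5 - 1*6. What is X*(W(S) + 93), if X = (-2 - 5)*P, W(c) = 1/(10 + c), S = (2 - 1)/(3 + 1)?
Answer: 293909/41 ≈ 7168.5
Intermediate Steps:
P = -11 (P = -5 - 6 = -11)
S = ¼ (S = 1/4 = 1*(¼) = ¼ ≈ 0.25000)
X = 77 (X = (-2 - 5)*(-11) = -7*(-11) = 77)
X*(W(S) + 93) = 77*(1/(10 + ¼) + 93) = 77*(1/(41/4) + 93) = 77*(4/41 + 93) = 77*(3817/41) = 293909/41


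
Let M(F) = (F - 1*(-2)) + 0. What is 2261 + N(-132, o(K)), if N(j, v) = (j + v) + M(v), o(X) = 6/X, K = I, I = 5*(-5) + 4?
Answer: 14913/7 ≈ 2130.4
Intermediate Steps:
I = -21 (I = -25 + 4 = -21)
K = -21
M(F) = 2 + F (M(F) = (F + 2) + 0 = (2 + F) + 0 = 2 + F)
N(j, v) = 2 + j + 2*v (N(j, v) = (j + v) + (2 + v) = 2 + j + 2*v)
2261 + N(-132, o(K)) = 2261 + (2 - 132 + 2*(6/(-21))) = 2261 + (2 - 132 + 2*(6*(-1/21))) = 2261 + (2 - 132 + 2*(-2/7)) = 2261 + (2 - 132 - 4/7) = 2261 - 914/7 = 14913/7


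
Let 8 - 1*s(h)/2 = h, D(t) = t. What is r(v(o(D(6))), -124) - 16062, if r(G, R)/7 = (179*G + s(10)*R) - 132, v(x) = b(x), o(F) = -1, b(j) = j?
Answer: -14767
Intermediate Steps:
s(h) = 16 - 2*h
v(x) = x
r(G, R) = -924 - 28*R + 1253*G (r(G, R) = 7*((179*G + (16 - 2*10)*R) - 132) = 7*((179*G + (16 - 20)*R) - 132) = 7*((179*G - 4*R) - 132) = 7*((-4*R + 179*G) - 132) = 7*(-132 - 4*R + 179*G) = -924 - 28*R + 1253*G)
r(v(o(D(6))), -124) - 16062 = (-924 - 28*(-124) + 1253*(-1)) - 16062 = (-924 + 3472 - 1253) - 16062 = 1295 - 16062 = -14767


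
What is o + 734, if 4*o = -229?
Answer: 2707/4 ≈ 676.75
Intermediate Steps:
o = -229/4 (o = (¼)*(-229) = -229/4 ≈ -57.250)
o + 734 = -229/4 + 734 = 2707/4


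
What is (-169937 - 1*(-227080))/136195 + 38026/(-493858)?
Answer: 11520788312/33630495155 ≈ 0.34257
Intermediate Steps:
(-169937 - 1*(-227080))/136195 + 38026/(-493858) = (-169937 + 227080)*(1/136195) + 38026*(-1/493858) = 57143*(1/136195) - 19013/246929 = 57143/136195 - 19013/246929 = 11520788312/33630495155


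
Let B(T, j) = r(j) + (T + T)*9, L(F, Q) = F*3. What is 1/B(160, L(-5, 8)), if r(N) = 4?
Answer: 1/2884 ≈ 0.00034674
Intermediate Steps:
L(F, Q) = 3*F
B(T, j) = 4 + 18*T (B(T, j) = 4 + (T + T)*9 = 4 + (2*T)*9 = 4 + 18*T)
1/B(160, L(-5, 8)) = 1/(4 + 18*160) = 1/(4 + 2880) = 1/2884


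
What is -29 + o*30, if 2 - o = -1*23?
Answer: 721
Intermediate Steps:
o = 25 (o = 2 - (-1)*23 = 2 - 1*(-23) = 2 + 23 = 25)
-29 + o*30 = -29 + 25*30 = -29 + 750 = 721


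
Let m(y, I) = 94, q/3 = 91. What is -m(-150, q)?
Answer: -94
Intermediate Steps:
q = 273 (q = 3*91 = 273)
-m(-150, q) = -1*94 = -94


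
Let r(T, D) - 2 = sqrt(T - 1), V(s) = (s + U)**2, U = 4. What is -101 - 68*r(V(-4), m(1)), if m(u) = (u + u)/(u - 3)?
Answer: -237 - 68*I ≈ -237.0 - 68.0*I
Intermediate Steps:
V(s) = (4 + s)**2 (V(s) = (s + 4)**2 = (4 + s)**2)
m(u) = 2*u/(-3 + u) (m(u) = (2*u)/(-3 + u) = 2*u/(-3 + u))
r(T, D) = 2 + sqrt(-1 + T) (r(T, D) = 2 + sqrt(T - 1) = 2 + sqrt(-1 + T))
-101 - 68*r(V(-4), m(1)) = -101 - 68*(2 + sqrt(-1 + (4 - 4)**2)) = -101 - 68*(2 + sqrt(-1 + 0**2)) = -101 - 68*(2 + sqrt(-1 + 0)) = -101 - 68*(2 + sqrt(-1)) = -101 - 68*(2 + I) = -101 + (-136 - 68*I) = -237 - 68*I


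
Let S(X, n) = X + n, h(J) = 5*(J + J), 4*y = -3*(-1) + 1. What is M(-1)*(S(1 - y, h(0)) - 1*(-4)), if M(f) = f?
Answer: -4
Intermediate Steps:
y = 1 (y = (-3*(-1) + 1)/4 = (3 + 1)/4 = (¼)*4 = 1)
h(J) = 10*J (h(J) = 5*(2*J) = 10*J)
M(-1)*(S(1 - y, h(0)) - 1*(-4)) = -(((1 - 1*1) + 10*0) - 1*(-4)) = -(((1 - 1) + 0) + 4) = -((0 + 0) + 4) = -(0 + 4) = -1*4 = -4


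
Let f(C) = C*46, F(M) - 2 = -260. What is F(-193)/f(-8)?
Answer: 129/184 ≈ 0.70109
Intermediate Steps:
F(M) = -258 (F(M) = 2 - 260 = -258)
f(C) = 46*C
F(-193)/f(-8) = -258/(46*(-8)) = -258/(-368) = -258*(-1/368) = 129/184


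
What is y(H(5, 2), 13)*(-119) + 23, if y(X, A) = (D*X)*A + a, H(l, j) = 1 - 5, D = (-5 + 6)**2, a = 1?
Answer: 6092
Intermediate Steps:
D = 1 (D = 1**2 = 1)
H(l, j) = -4
y(X, A) = 1 + A*X (y(X, A) = (1*X)*A + 1 = X*A + 1 = A*X + 1 = 1 + A*X)
y(H(5, 2), 13)*(-119) + 23 = (1 + 13*(-4))*(-119) + 23 = (1 - 52)*(-119) + 23 = -51*(-119) + 23 = 6069 + 23 = 6092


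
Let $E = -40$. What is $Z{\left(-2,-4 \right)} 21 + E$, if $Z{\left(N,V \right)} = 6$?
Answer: $86$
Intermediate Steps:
$Z{\left(-2,-4 \right)} 21 + E = 6 \cdot 21 - 40 = 126 - 40 = 86$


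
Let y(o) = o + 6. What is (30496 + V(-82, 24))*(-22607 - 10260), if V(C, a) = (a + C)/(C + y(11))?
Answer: -65152188366/65 ≈ -1.0023e+9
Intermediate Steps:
y(o) = 6 + o
V(C, a) = (C + a)/(17 + C) (V(C, a) = (a + C)/(C + (6 + 11)) = (C + a)/(C + 17) = (C + a)/(17 + C))
(30496 + V(-82, 24))*(-22607 - 10260) = (30496 + (-82 + 24)/(17 - 82))*(-22607 - 10260) = (30496 - 58/(-65))*(-32867) = (30496 - 1/65*(-58))*(-32867) = (30496 + 58/65)*(-32867) = (1982298/65)*(-32867) = -65152188366/65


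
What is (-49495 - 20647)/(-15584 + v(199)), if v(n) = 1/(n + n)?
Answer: 27916516/6202431 ≈ 4.5009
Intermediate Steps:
v(n) = 1/(2*n)
(-49495 - 20647)/(-15584 + v(199)) = (-49495 - 20647)/(-15584 + (½)/199) = -70142/(-15584 + (½)*(1/199)) = -70142/(-15584 + 1/398) = -70142/(-6202431/398) = -70142*(-398/6202431) = 27916516/6202431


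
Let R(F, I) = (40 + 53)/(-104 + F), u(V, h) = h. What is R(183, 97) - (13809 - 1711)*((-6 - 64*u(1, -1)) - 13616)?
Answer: 12957950129/79 ≈ 1.6402e+8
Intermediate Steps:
R(F, I) = 93/(-104 + F)
R(183, 97) - (13809 - 1711)*((-6 - 64*u(1, -1)) - 13616) = 93/(-104 + 183) - (13809 - 1711)*((-6 - 64*(-1)) - 13616) = 93/79 - 12098*((-6 + 64) - 13616) = 93*(1/79) - 12098*(58 - 13616) = 93/79 - 12098*(-13558) = 93/79 - 1*(-164024684) = 93/79 + 164024684 = 12957950129/79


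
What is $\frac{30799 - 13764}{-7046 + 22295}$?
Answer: $\frac{17035}{15249} \approx 1.1171$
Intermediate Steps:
$\frac{30799 - 13764}{-7046 + 22295} = \frac{17035}{15249}$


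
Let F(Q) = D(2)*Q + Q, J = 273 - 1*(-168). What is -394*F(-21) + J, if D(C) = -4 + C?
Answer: -7833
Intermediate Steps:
J = 441 (J = 273 + 168 = 441)
F(Q) = -Q (F(Q) = (-4 + 2)*Q + Q = -2*Q + Q = -Q)
-394*F(-21) + J = -(-394)*(-21) + 441 = -394*21 + 441 = -8274 + 441 = -7833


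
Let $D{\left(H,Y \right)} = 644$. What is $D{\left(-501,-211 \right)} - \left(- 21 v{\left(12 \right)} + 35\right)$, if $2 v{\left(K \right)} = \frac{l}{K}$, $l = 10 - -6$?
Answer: $623$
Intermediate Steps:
$l = 16$ ($l = 10 + 6 = 16$)
$v{\left(K \right)} = \frac{8}{K}$ ($v{\left(K \right)} = \frac{16 \frac{1}{K}}{2} = \frac{8}{K}$)
$D{\left(-501,-211 \right)} - \left(- 21 v{\left(12 \right)} + 35\right) = 644 - \left(- 21 \cdot \frac{8}{12} + 35\right) = 644 - \left(- 21 \cdot 8 \cdot \frac{1}{12} + 35\right) = 644 - \left(\left(-21\right) \frac{2}{3} + 35\right) = 644 - \left(-14 + 35\right) = 644 - 21 = 623$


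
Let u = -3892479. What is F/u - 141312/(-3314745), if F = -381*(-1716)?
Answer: -179679225508/1433619478095 ≈ -0.12533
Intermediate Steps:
F = 653796
F/u - 141312/(-3314745) = 653796/(-3892479) - 141312/(-3314745) = 653796*(-1/3892479) - 141312*(-1/3314745) = -217932/1297493 + 47104/1104915 = -179679225508/1433619478095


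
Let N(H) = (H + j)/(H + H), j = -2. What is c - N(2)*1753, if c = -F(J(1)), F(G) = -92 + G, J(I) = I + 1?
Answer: 90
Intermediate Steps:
J(I) = 1 + I
N(H) = (-2 + H)/(2*H) (N(H) = (H - 2)/(H + H) = (-2 + H)/((2*H)) = (-2 + H)*(1/(2*H)) = (-2 + H)/(2*H))
c = 90 (c = -(-92 + (1 + 1)) = -(-92 + 2) = -1*(-90) = 90)
c - N(2)*1753 = 90 - (1/2)*(-2 + 2)/2*1753 = 90 - (1/2)*(1/2)*0*1753 = 90 - 0*1753 = 90 - 1*0 = 90 + 0 = 90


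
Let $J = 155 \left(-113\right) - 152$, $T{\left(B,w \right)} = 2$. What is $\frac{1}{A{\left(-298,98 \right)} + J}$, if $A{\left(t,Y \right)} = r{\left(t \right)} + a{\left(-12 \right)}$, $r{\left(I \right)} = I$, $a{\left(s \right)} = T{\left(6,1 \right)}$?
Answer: $- \frac{1}{17963} \approx -5.567 \cdot 10^{-5}$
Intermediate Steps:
$a{\left(s \right)} = 2$
$J = -17667$ ($J = -17515 - 152 = -17667$)
$A{\left(t,Y \right)} = 2 + t$ ($A{\left(t,Y \right)} = t + 2 = 2 + t$)
$\frac{1}{A{\left(-298,98 \right)} + J} = \frac{1}{\left(2 - 298\right) - 17667} = \frac{1}{-296 - 17667} = \frac{1}{-17963} = - \frac{1}{17963}$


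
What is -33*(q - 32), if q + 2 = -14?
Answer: 1584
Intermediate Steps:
q = -16 (q = -2 - 14 = -16)
-33*(q - 32) = -33*(-16 - 32) = -33*(-48) = 1584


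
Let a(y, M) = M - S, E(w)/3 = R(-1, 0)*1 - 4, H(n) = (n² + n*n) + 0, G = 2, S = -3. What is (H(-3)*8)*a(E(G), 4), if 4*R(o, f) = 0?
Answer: 1008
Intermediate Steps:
R(o, f) = 0 (R(o, f) = (¼)*0 = 0)
H(n) = 2*n² (H(n) = (n² + n²) + 0 = 2*n² + 0 = 2*n²)
E(w) = -12 (E(w) = 3*(0*1 - 4) = 3*(0 - 4) = 3*(-4) = -12)
a(y, M) = 3 + M (a(y, M) = M - 1*(-3) = M + 3 = 3 + M)
(H(-3)*8)*a(E(G), 4) = ((2*(-3)²)*8)*(3 + 4) = ((2*9)*8)*7 = (18*8)*7 = 144*7 = 1008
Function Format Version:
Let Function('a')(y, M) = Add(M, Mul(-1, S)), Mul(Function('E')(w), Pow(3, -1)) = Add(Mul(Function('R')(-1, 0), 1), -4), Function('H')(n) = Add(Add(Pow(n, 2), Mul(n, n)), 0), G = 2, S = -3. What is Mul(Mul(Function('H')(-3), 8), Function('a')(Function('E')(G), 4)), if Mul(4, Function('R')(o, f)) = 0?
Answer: 1008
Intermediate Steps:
Function('R')(o, f) = 0 (Function('R')(o, f) = Mul(Rational(1, 4), 0) = 0)
Function('H')(n) = Mul(2, Pow(n, 2)) (Function('H')(n) = Add(Add(Pow(n, 2), Pow(n, 2)), 0) = Add(Mul(2, Pow(n, 2)), 0) = Mul(2, Pow(n, 2)))
Function('E')(w) = -12 (Function('E')(w) = Mul(3, Add(Mul(0, 1), -4)) = Mul(3, Add(0, -4)) = Mul(3, -4) = -12)
Function('a')(y, M) = Add(3, M) (Function('a')(y, M) = Add(M, Mul(-1, -3)) = Add(M, 3) = Add(3, M))
Mul(Mul(Function('H')(-3), 8), Function('a')(Function('E')(G), 4)) = Mul(Mul(Mul(2, Pow(-3, 2)), 8), Add(3, 4)) = Mul(Mul(Mul(2, 9), 8), 7) = Mul(Mul(18, 8), 7) = Mul(144, 7) = 1008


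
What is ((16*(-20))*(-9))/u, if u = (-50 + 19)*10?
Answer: -288/31 ≈ -9.2903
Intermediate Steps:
u = -310 (u = -31*10 = -310)
((16*(-20))*(-9))/u = ((16*(-20))*(-9))/(-310) = -320*(-9)*(-1/310) = 2880*(-1/310) = -288/31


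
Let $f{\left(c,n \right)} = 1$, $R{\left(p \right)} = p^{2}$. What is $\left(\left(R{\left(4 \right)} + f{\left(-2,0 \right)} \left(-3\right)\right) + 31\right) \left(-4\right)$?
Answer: $-176$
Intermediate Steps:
$\left(\left(R{\left(4 \right)} + f{\left(-2,0 \right)} \left(-3\right)\right) + 31\right) \left(-4\right) = \left(\left(4^{2} + 1 \left(-3\right)\right) + 31\right) \left(-4\right) = \left(\left(16 - 3\right) + 31\right) \left(-4\right) = \left(13 + 31\right) \left(-4\right) = 44 \left(-4\right) = -176$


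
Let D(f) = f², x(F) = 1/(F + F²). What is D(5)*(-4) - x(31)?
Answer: -99201/992 ≈ -100.00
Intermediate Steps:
D(5)*(-4) - x(31) = 5²*(-4) - 1/(31*(1 + 31)) = 25*(-4) - 1/(31*32) = -100 - 1/(31*32) = -100 - 1*1/992 = -100 - 1/992 = -99201/992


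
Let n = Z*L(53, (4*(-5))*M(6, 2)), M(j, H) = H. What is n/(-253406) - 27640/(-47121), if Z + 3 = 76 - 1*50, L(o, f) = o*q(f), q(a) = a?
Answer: 4650880900/5970372063 ≈ 0.77899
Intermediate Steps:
L(o, f) = f*o (L(o, f) = o*f = f*o)
Z = 23 (Z = -3 + (76 - 1*50) = -3 + (76 - 50) = -3 + 26 = 23)
n = -48760 (n = 23*(((4*(-5))*2)*53) = 23*(-20*2*53) = 23*(-40*53) = 23*(-2120) = -48760)
n/(-253406) - 27640/(-47121) = -48760/(-253406) - 27640/(-47121) = -48760*(-1/253406) - 27640*(-1/47121) = 24380/126703 + 27640/47121 = 4650880900/5970372063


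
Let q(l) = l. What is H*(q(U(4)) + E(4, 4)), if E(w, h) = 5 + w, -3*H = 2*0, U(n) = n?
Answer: 0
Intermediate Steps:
H = 0 (H = -2*0/3 = -⅓*0 = 0)
H*(q(U(4)) + E(4, 4)) = 0*(4 + (5 + 4)) = 0*(4 + 9) = 0*13 = 0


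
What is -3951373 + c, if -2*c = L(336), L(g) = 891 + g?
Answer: -7903973/2 ≈ -3.9520e+6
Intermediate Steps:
c = -1227/2 (c = -(891 + 336)/2 = -1/2*1227 = -1227/2 ≈ -613.50)
-3951373 + c = -3951373 - 1227/2 = -7903973/2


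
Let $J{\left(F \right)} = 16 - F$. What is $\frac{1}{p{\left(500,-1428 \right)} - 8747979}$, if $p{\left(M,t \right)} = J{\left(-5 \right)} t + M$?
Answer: $- \frac{1}{8777467} \approx -1.1393 \cdot 10^{-7}$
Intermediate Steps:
$p{\left(M,t \right)} = M + 21 t$ ($p{\left(M,t \right)} = \left(16 - -5\right) t + M = \left(16 + 5\right) t + M = 21 t + M = M + 21 t$)
$\frac{1}{p{\left(500,-1428 \right)} - 8747979} = \frac{1}{\left(500 + 21 \left(-1428\right)\right) - 8747979} = \frac{1}{\left(500 - 29988\right) - 8747979} = \frac{1}{-29488 - 8747979} = \frac{1}{-8777467} = - \frac{1}{8777467}$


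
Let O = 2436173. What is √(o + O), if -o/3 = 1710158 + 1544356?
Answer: I*√7327369 ≈ 2706.9*I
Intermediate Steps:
o = -9763542 (o = -3*(1710158 + 1544356) = -3*3254514 = -9763542)
√(o + O) = √(-9763542 + 2436173) = √(-7327369) = I*√7327369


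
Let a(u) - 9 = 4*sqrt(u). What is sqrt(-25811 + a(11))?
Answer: sqrt(-25802 + 4*sqrt(11)) ≈ 160.59*I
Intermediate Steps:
a(u) = 9 + 4*sqrt(u)
sqrt(-25811 + a(11)) = sqrt(-25811 + (9 + 4*sqrt(11))) = sqrt(-25802 + 4*sqrt(11))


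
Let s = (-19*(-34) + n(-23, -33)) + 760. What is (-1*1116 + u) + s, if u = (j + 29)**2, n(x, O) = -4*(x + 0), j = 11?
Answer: 1982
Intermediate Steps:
n(x, O) = -4*x
u = 1600 (u = (11 + 29)**2 = 40**2 = 1600)
s = 1498 (s = (-19*(-34) - 4*(-23)) + 760 = (646 + 92) + 760 = 738 + 760 = 1498)
(-1*1116 + u) + s = (-1*1116 + 1600) + 1498 = (-1116 + 1600) + 1498 = 484 + 1498 = 1982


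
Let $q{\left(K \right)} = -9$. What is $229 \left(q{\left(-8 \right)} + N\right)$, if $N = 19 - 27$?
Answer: $-3893$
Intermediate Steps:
$N = -8$ ($N = 19 - 27 = -8$)
$229 \left(q{\left(-8 \right)} + N\right) = 229 \left(-9 - 8\right) = 229 \left(-17\right) = -3893$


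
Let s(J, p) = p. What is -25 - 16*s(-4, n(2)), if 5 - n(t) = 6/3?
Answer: -73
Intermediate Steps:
n(t) = 3 (n(t) = 5 - 6/3 = 5 - 1*2 = 5 - 2 = 3)
-25 - 16*s(-4, n(2)) = -25 - 16*3 = -25 - 48 = -73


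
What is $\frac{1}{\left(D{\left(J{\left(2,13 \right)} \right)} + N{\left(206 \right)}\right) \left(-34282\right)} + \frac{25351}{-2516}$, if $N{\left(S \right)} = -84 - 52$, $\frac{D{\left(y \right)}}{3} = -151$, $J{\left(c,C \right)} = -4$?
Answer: $- \frac{255944936941}{25401659284} \approx -10.076$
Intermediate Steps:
$D{\left(y \right)} = -453$ ($D{\left(y \right)} = 3 \left(-151\right) = -453$)
$N{\left(S \right)} = -136$
$\frac{1}{\left(D{\left(J{\left(2,13 \right)} \right)} + N{\left(206 \right)}\right) \left(-34282\right)} + \frac{25351}{-2516} = \frac{1}{\left(-453 - 136\right) \left(-34282\right)} + \frac{25351}{-2516} = \frac{1}{-589} \left(- \frac{1}{34282}\right) + 25351 \left(- \frac{1}{2516}\right) = \left(- \frac{1}{589}\right) \left(- \frac{1}{34282}\right) - \frac{25351}{2516} = \frac{1}{20192098} - \frac{25351}{2516} = - \frac{255944936941}{25401659284}$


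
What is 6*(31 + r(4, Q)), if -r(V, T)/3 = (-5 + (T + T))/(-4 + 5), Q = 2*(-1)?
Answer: 348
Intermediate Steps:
Q = -2
r(V, T) = 15 - 6*T (r(V, T) = -3*(-5 + (T + T))/(-4 + 5) = -3*(-5 + 2*T)/1 = -3*(-5 + 2*T) = 15 - 6*T)
6*(31 + r(4, Q)) = 6*(31 + (15 - 6*(-2))) = 6*(31 + (15 + 12)) = 6*(31 + 27) = 6*58 = 348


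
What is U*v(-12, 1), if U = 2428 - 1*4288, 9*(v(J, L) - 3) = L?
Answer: -17360/3 ≈ -5786.7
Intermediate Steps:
v(J, L) = 3 + L/9
U = -1860 (U = 2428 - 4288 = -1860)
U*v(-12, 1) = -1860*(3 + (⅑)*1) = -1860*(3 + ⅑) = -1860*28/9 = -17360/3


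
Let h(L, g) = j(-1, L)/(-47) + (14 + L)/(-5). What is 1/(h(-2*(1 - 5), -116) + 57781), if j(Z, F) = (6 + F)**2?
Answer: 235/13576521 ≈ 1.7309e-5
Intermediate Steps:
h(L, g) = -14/5 - L/5 - (6 + L)**2/47 (h(L, g) = (6 + L)**2/(-47) + (14 + L)/(-5) = (6 + L)**2*(-1/47) + (14 + L)*(-1/5) = -(6 + L)**2/47 + (-14/5 - L/5) = -14/5 - L/5 - (6 + L)**2/47)
1/(h(-2*(1 - 5), -116) + 57781) = 1/((-838/235 - (-214)*(1 - 5)/235 - 4*(1 - 5)**2/47) + 57781) = 1/((-838/235 - (-214)*(-4)/235 - (-2*(-4))**2/47) + 57781) = 1/((-838/235 - 107/235*8 - 1/47*8**2) + 57781) = 1/((-838/235 - 856/235 - 1/47*64) + 57781) = 1/((-838/235 - 856/235 - 64/47) + 57781) = 1/(-2014/235 + 57781) = 1/(13576521/235) = 235/13576521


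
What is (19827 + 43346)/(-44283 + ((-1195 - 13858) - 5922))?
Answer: -63173/65258 ≈ -0.96805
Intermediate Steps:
(19827 + 43346)/(-44283 + ((-1195 - 13858) - 5922)) = 63173/(-44283 + (-15053 - 5922)) = 63173/(-44283 - 20975) = 63173/(-65258) = 63173*(-1/65258) = -63173/65258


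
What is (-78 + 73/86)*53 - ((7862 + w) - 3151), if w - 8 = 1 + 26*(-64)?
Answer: -614471/86 ≈ -7145.0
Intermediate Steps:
w = -1655 (w = 8 + (1 + 26*(-64)) = 8 + (1 - 1664) = 8 - 1663 = -1655)
(-78 + 73/86)*53 - ((7862 + w) - 3151) = (-78 + 73/86)*53 - ((7862 - 1655) - 3151) = (-78 + 73*(1/86))*53 - (6207 - 3151) = (-78 + 73/86)*53 - 1*3056 = -6635/86*53 - 3056 = -351655/86 - 3056 = -614471/86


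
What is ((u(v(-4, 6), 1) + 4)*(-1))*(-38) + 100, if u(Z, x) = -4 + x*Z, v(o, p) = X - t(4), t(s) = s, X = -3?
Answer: -166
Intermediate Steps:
v(o, p) = -7 (v(o, p) = -3 - 1*4 = -3 - 4 = -7)
u(Z, x) = -4 + Z*x
((u(v(-4, 6), 1) + 4)*(-1))*(-38) + 100 = (((-4 - 7*1) + 4)*(-1))*(-38) + 100 = (((-4 - 7) + 4)*(-1))*(-38) + 100 = ((-11 + 4)*(-1))*(-38) + 100 = -7*(-1)*(-38) + 100 = 7*(-38) + 100 = -266 + 100 = -166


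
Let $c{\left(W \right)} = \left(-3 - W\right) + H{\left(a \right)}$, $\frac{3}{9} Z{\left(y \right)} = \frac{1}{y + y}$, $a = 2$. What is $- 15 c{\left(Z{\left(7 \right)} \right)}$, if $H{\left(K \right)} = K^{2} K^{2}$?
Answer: $- \frac{2685}{14} \approx -191.79$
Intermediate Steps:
$H{\left(K \right)} = K^{4}$
$Z{\left(y \right)} = \frac{3}{2 y}$ ($Z{\left(y \right)} = \frac{3}{y + y} = \frac{3}{2 y}$)
$c{\left(W \right)} = 13 - W$ ($c{\left(W \right)} = \left(-3 - W\right) + 2^{4} = \left(-3 - W\right) + 16 = 13 - W$)
$- 15 c{\left(Z{\left(7 \right)} \right)} = - 15 \left(13 - \frac{3}{2 \cdot 7}\right) = - 15 \left(13 - \frac{3}{2} \cdot \frac{1}{7}\right) = - 15 \left(13 - \frac{3}{14}\right) = \left(-15\right) \frac{179}{14} = - \frac{2685}{14}$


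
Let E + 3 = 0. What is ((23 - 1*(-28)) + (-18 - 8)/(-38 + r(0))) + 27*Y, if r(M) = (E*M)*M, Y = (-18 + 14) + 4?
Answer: 982/19 ≈ 51.684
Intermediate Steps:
E = -3 (E = -3 + 0 = -3)
Y = 0 (Y = -4 + 4 = 0)
r(M) = -3*M² (r(M) = (-3*M)*M = -3*M²)
((23 - 1*(-28)) + (-18 - 8)/(-38 + r(0))) + 27*Y = ((23 - 1*(-28)) + (-18 - 8)/(-38 - 3*0²)) + 27*0 = ((23 + 28) - 26/(-38 - 3*0)) + 0 = (51 - 26/(-38 + 0)) + 0 = (51 - 26/(-38)) + 0 = (51 - 26*(-1/38)) + 0 = (51 + 13/19) + 0 = 982/19 + 0 = 982/19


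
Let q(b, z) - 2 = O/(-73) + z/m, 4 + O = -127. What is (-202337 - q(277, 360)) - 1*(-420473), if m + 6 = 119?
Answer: 1799346283/8249 ≈ 2.1813e+5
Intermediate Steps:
O = -131 (O = -4 - 127 = -131)
m = 113 (m = -6 + 119 = 113)
q(b, z) = 277/73 + z/113 (q(b, z) = 2 + (-131/(-73) + z/113) = 2 + (-131*(-1/73) + z*(1/113)) = 2 + (131/73 + z/113) = 277/73 + z/113)
(-202337 - q(277, 360)) - 1*(-420473) = (-202337 - (277/73 + (1/113)*360)) - 1*(-420473) = (-202337 - (277/73 + 360/113)) + 420473 = (-202337 - 1*57581/8249) + 420473 = (-202337 - 57581/8249) + 420473 = -1669135494/8249 + 420473 = 1799346283/8249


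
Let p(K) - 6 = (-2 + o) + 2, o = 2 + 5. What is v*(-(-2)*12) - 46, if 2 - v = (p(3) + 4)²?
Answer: -6934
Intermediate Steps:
o = 7
p(K) = 13 (p(K) = 6 + ((-2 + 7) + 2) = 6 + (5 + 2) = 6 + 7 = 13)
v = -287 (v = 2 - (13 + 4)² = 2 - 1*17² = 2 - 1*289 = 2 - 289 = -287)
v*(-(-2)*12) - 46 = -(-574)*(-1*12) - 46 = -(-574)*(-12) - 46 = -287*24 - 46 = -6888 - 46 = -6934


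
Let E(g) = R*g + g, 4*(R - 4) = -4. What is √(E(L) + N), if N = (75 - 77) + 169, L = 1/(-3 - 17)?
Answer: √4170/5 ≈ 12.915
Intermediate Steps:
L = -1/20 (L = 1/(-20) = -1/20 ≈ -0.050000)
R = 3 (R = 4 + (¼)*(-4) = 4 - 1 = 3)
N = 167 (N = -2 + 169 = 167)
E(g) = 4*g (E(g) = 3*g + g = 4*g)
√(E(L) + N) = √(4*(-1/20) + 167) = √(-⅕ + 167) = √(834/5) = √4170/5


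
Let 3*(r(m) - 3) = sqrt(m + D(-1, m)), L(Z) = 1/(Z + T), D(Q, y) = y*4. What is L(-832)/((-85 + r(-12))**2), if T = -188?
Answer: -I/(111520*sqrt(15) + 6851680*I) ≈ -1.4537e-7 - 9.1639e-9*I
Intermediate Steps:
D(Q, y) = 4*y
L(Z) = 1/(-188 + Z) (L(Z) = 1/(Z - 188) = 1/(-188 + Z))
r(m) = 3 + sqrt(5)*sqrt(m)/3 (r(m) = 3 + sqrt(m + 4*m)/3 = 3 + sqrt(5*m)/3 = 3 + (sqrt(5)*sqrt(m))/3 = 3 + sqrt(5)*sqrt(m)/3)
L(-832)/((-85 + r(-12))**2) = 1/((-188 - 832)*((-85 + (3 + sqrt(5)*sqrt(-12)/3))**2)) = 1/((-1020)*((-85 + (3 + sqrt(5)*(2*I*sqrt(3))/3))**2)) = -1/(1020*(-85 + (3 + 2*I*sqrt(15)/3))**2) = -1/(1020*(-82 + 2*I*sqrt(15)/3)**2)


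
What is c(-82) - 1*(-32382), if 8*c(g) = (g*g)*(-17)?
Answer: 36187/2 ≈ 18094.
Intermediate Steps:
c(g) = -17*g²/8 (c(g) = ((g*g)*(-17))/8 = (g²*(-17))/8 = (-17*g²)/8 = -17*g²/8)
c(-82) - 1*(-32382) = -17/8*(-82)² - 1*(-32382) = -17/8*6724 + 32382 = -28577/2 + 32382 = 36187/2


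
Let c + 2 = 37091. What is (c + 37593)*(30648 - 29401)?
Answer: 93128454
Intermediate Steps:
c = 37089 (c = -2 + 37091 = 37089)
(c + 37593)*(30648 - 29401) = (37089 + 37593)*(30648 - 29401) = 74682*1247 = 93128454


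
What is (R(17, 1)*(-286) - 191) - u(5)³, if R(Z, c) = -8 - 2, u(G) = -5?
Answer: 2794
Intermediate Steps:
R(Z, c) = -10
(R(17, 1)*(-286) - 191) - u(5)³ = (-10*(-286) - 191) - 1*(-5)³ = (2860 - 191) - 1*(-125) = 2669 + 125 = 2794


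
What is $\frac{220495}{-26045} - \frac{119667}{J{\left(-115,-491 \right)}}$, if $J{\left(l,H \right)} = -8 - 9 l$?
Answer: $- \frac{668635076}{5349643} \approx -124.99$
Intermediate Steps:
$\frac{220495}{-26045} - \frac{119667}{J{\left(-115,-491 \right)}} = \frac{220495}{-26045} - \frac{119667}{-8 - -1035} = 220495 \left(- \frac{1}{26045}\right) - \frac{119667}{-8 + 1035} = - \frac{44099}{5209} - \frac{119667}{1027} = - \frac{668635076}{5349643}$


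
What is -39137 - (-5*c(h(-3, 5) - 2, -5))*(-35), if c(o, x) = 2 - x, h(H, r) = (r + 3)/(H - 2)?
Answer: -40362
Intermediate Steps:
h(H, r) = (3 + r)/(-2 + H)
-39137 - (-5*c(h(-3, 5) - 2, -5))*(-35) = -39137 - (-5*(2 - 1*(-5)))*(-35) = -39137 - (-5*(2 + 5))*(-35) = -39137 - (-5*7)*(-35) = -39137 - (-35)*(-35) = -39137 - 1*1225 = -39137 - 1225 = -40362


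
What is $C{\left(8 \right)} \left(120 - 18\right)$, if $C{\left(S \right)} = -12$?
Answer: $-1224$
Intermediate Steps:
$C{\left(8 \right)} \left(120 - 18\right) = - 12 \left(120 - 18\right) = \left(-12\right) 102 = -1224$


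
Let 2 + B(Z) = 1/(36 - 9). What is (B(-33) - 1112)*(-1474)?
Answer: 44333498/27 ≈ 1.6420e+6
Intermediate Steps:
B(Z) = -53/27 (B(Z) = -2 + 1/(36 - 9) = -2 + 1/27 = -53/27)
(B(-33) - 1112)*(-1474) = (-53/27 - 1112)*(-1474) = -30077/27*(-1474) = 44333498/27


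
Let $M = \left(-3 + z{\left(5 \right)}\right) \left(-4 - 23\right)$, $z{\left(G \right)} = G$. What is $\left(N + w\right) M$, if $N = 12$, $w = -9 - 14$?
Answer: $594$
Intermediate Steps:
$M = -54$ ($M = \left(-3 + 5\right) \left(-4 - 23\right) = 2 \left(-27\right) = -54$)
$w = -23$ ($w = -9 - 14 = -23$)
$\left(N + w\right) M = \left(12 - 23\right) \left(-54\right) = \left(-11\right) \left(-54\right) = 594$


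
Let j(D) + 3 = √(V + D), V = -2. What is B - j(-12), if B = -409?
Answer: -406 - I*√14 ≈ -406.0 - 3.7417*I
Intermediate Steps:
j(D) = -3 + √(-2 + D)
B - j(-12) = -409 - (-3 + √(-2 - 12)) = -409 - (-3 + √(-14)) = -409 - (-3 + I*√14) = -409 + (3 - I*√14) = -406 - I*√14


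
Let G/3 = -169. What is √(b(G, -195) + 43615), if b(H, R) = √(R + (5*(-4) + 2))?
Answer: √(43615 + I*√213) ≈ 208.84 + 0.0349*I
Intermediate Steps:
G = -507 (G = 3*(-169) = -507)
b(H, R) = √(-18 + R) (b(H, R) = √(R + (-20 + 2)) = √(R - 18) = √(-18 + R))
√(b(G, -195) + 43615) = √(√(-18 - 195) + 43615) = √(√(-213) + 43615) = √(I*√213 + 43615) = √(43615 + I*√213)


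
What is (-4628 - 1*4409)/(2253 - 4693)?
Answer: 9037/2440 ≈ 3.7037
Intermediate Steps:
(-4628 - 1*4409)/(2253 - 4693) = (-4628 - 4409)/(-2440) = -9037*(-1/2440) = 9037/2440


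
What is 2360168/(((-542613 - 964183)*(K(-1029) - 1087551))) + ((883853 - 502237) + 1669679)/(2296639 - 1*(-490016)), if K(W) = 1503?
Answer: 27973783223777645/38001911065031952 ≈ 0.73612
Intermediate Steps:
2360168/(((-542613 - 964183)*(K(-1029) - 1087551))) + ((883853 - 502237) + 1669679)/(2296639 - 1*(-490016)) = 2360168/(((-542613 - 964183)*(1503 - 1087551))) + ((883853 - 502237) + 1669679)/(2296639 - 1*(-490016)) = 2360168/((-1506796*(-1086048))) + (381616 + 1669679)/(2296639 + 490016) = 2360168/1636452782208 + 2051295/2786655 = 2360168*(1/1636452782208) + 2051295*(1/2786655) = 295021/204556597776 + 136753/185777 = 27973783223777645/38001911065031952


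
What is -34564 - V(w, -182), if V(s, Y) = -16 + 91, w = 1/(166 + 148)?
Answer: -34639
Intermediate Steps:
w = 1/314 ≈ 0.0031847
V(s, Y) = 75
-34564 - V(w, -182) = -34564 - 1*75 = -34564 - 75 = -34639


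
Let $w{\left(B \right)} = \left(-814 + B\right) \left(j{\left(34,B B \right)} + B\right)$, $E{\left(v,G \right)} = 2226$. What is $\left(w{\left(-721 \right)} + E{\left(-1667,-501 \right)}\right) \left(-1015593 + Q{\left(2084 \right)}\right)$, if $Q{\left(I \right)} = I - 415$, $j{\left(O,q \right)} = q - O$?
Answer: $807889354572416$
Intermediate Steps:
$w{\left(B \right)} = \left(-814 + B\right) \left(-34 + B + B^{2}\right)$ ($w{\left(B \right)} = \left(-814 + B\right) \left(\left(B B - 34\right) + B\right) = \left(-814 + B\right) \left(\left(B^{2} - 34\right) + B\right) = \left(-814 + B\right) \left(\left(-34 + B^{2}\right) + B\right) = \left(-814 + B\right) \left(-34 + B + B^{2}\right)$)
$Q{\left(I \right)} = -415 + I$
$\left(w{\left(-721 \right)} + E{\left(-1667,-501 \right)}\right) \left(-1015593 + Q{\left(2084 \right)}\right) = \left(\left(27676 + \left(-721\right)^{3} - -611408 - 813 \left(-721\right)^{2}\right) + 2226\right) \left(-1015593 + \left(-415 + 2084\right)\right) = \left(\left(27676 - 374805361 + 611408 - 422630733\right) + 2226\right) \left(-1015593 + 1669\right) = \left(\left(27676 - 374805361 + 611408 - 422630733\right) + 2226\right) \left(-1013924\right) = \left(-796797010 + 2226\right) \left(-1013924\right) = \left(-796794784\right) \left(-1013924\right) = 807889354572416$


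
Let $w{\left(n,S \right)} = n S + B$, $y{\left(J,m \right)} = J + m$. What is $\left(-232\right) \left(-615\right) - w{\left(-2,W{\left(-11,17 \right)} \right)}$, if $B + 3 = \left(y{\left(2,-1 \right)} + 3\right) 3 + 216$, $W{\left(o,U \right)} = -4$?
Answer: $142447$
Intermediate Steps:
$B = 225$ ($B = -3 + \left(\left(\left(2 - 1\right) + 3\right) 3 + 216\right) = -3 + \left(\left(1 + 3\right) 3 + 216\right) = -3 + \left(4 \cdot 3 + 216\right) = -3 + \left(12 + 216\right) = -3 + 228 = 225$)
$w{\left(n,S \right)} = 225 + S n$ ($w{\left(n,S \right)} = n S + 225 = S n + 225 = 225 + S n$)
$\left(-232\right) \left(-615\right) - w{\left(-2,W{\left(-11,17 \right)} \right)} = \left(-232\right) \left(-615\right) - \left(225 - -8\right) = 142680 - \left(225 + 8\right) = 142680 - 233 = 142447$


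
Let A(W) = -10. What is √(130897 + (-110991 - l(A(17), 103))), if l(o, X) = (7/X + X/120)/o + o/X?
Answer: √760265160141/6180 ≈ 141.09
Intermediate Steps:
l(o, X) = o/X + (7/X + X/120)/o (l(o, X) = (7/X + X*(1/120))/o + o/X = (7/X + X/120)/o + o/X = o/X + (7/X + X/120)/o)
√(130897 + (-110991 - l(A(17), 103))) = √(130897 + (-110991 - (7 + (-10)² + (1/120)*103²)/(103*(-10)))) = √(130897 + (-110991 - (-1)*(7 + 100 + (1/120)*10609)/(103*10))) = √(130897 + (-110991 - (-1)*(7 + 100 + 10609/120)/(103*10))) = √(130897 + (-110991 - (-1)*23449/(103*10*120))) = √(130897 + (-110991 - 1*(-23449/123600))) = √(130897 + (-110991 + 23449/123600)) = √(130897 - 13718464151/123600) = √(2460405049/123600) = √760265160141/6180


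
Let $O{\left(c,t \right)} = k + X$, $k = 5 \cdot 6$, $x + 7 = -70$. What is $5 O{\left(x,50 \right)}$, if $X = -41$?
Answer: $-55$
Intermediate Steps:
$x = -77$ ($x = -7 - 70 = -77$)
$k = 30$
$O{\left(c,t \right)} = -11$ ($O{\left(c,t \right)} = 30 - 41 = -11$)
$5 O{\left(x,50 \right)} = 5 \left(-11\right) = -55$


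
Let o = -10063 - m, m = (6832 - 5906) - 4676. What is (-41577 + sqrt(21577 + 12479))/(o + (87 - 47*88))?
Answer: 13859/3454 - sqrt(946)/1727 ≈ 3.9946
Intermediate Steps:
m = -3750 (m = 926 - 4676 = -3750)
o = -6313 (o = -10063 - 1*(-3750) = -10063 + 3750 = -6313)
(-41577 + sqrt(21577 + 12479))/(o + (87 - 47*88)) = (-41577 + sqrt(21577 + 12479))/(-6313 + (87 - 47*88)) = (-41577 + sqrt(34056))/(-6313 + (87 - 4136)) = (-41577 + 6*sqrt(946))/(-6313 - 4049) = (-41577 + 6*sqrt(946))/(-10362) = (-41577 + 6*sqrt(946))*(-1/10362) = 13859/3454 - sqrt(946)/1727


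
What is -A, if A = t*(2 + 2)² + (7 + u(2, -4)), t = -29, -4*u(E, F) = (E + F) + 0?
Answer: 913/2 ≈ 456.50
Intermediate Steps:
u(E, F) = -E/4 - F/4 (u(E, F) = -((E + F) + 0)/4 = -(E + F)/4 = -E/4 - F/4)
A = -913/2 (A = -29*(2 + 2)² + (7 + (-¼*2 - ¼*(-4))) = -29*4² + (7 + (-½ + 1)) = -29*16 + (7 + ½) = -464 + 15/2 = -913/2 ≈ -456.50)
-A = -1*(-913/2) = 913/2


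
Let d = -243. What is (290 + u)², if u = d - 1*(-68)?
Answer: 13225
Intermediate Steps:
u = -175 (u = -243 - 1*(-68) = -243 + 68 = -175)
(290 + u)² = (290 - 175)² = 115² = 13225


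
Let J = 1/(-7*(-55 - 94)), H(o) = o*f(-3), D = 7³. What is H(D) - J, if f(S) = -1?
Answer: -357750/1043 ≈ -343.00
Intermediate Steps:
D = 343
H(o) = -o (H(o) = o*(-1) = -o)
J = 1/1043 (J = 1/(-7*(-149)) = 1/1043 ≈ 0.00095877)
H(D) - J = -1*343 - 1*1/1043 = -343 - 1/1043 = -357750/1043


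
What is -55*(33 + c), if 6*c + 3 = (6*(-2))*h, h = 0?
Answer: -3575/2 ≈ -1787.5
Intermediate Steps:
c = -½ (c = -½ + ((6*(-2))*0)/6 = -½ + (-12*0)/6 = -½ + (⅙)*0 = -½ + 0 = -½ ≈ -0.50000)
-55*(33 + c) = -55*(33 - ½) = -55*65/2 = -3575/2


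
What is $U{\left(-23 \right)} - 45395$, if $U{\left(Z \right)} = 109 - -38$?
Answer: $-45248$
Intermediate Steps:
$U{\left(Z \right)} = 147$ ($U{\left(Z \right)} = 109 + 38 = 147$)
$U{\left(-23 \right)} - 45395 = 147 - 45395 = -45248$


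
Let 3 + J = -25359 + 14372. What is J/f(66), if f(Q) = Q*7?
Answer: -785/33 ≈ -23.788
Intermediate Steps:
J = -10990 (J = -3 + (-25359 + 14372) = -3 - 10987 = -10990)
f(Q) = 7*Q
J/f(66) = -10990/(7*66) = -10990/462 = -10990*1/462 = -785/33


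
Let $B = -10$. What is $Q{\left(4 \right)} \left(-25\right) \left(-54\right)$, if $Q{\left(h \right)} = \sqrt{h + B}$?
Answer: $1350 i \sqrt{6} \approx 3306.8 i$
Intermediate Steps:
$Q{\left(h \right)} = \sqrt{-10 + h}$ ($Q{\left(h \right)} = \sqrt{h - 10} = \sqrt{-10 + h}$)
$Q{\left(4 \right)} \left(-25\right) \left(-54\right) = \sqrt{-10 + 4} \left(-25\right) \left(-54\right) = \sqrt{-6} \left(-25\right) \left(-54\right) = i \sqrt{6} \left(-25\right) \left(-54\right) = - 25 i \sqrt{6} \left(-54\right) = 1350 i \sqrt{6}$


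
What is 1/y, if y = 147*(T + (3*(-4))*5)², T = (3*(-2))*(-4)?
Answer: 1/190512 ≈ 5.2490e-6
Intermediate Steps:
T = 24 (T = -6*(-4) = 24)
y = 190512 (y = 147*(24 + (3*(-4))*5)² = 147*(24 - 12*5)² = 147*(24 - 60)² = 147*(-36)² = 147*1296 = 190512)
1/y = 1/190512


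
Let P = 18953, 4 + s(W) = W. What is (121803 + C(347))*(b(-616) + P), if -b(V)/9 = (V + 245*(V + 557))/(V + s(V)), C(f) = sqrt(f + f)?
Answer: 945608211669/412 + 7763423*sqrt(694)/412 ≈ 2.2957e+9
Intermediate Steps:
C(f) = sqrt(2)*sqrt(f) (C(f) = sqrt(2*f) = sqrt(2)*sqrt(f))
s(W) = -4 + W
b(V) = -9*(136465 + 246*V)/(-4 + 2*V) (b(V) = -9*(V + 245*(V + 557))/(V + (-4 + V)) = -9*(V + 245*(557 + V))/(-4 + 2*V) = -9*(V + (136465 + 245*V))/(-4 + 2*V) = -9*(136465 + 246*V)/(-4 + 2*V))
(121803 + C(347))*(b(-616) + P) = (121803 + sqrt(2)*sqrt(347))*(9*(-136465 - 246*(-616))/(2*(-2 - 616)) + 18953) = (121803 + sqrt(694))*((9/2)*(-136465 + 151536)/(-618) + 18953) = (121803 + sqrt(694))*((9/2)*(-1/618)*15071 + 18953) = (121803 + sqrt(694))*(-45213/412 + 18953) = (121803 + sqrt(694))*(7763423/412) = 945608211669/412 + 7763423*sqrt(694)/412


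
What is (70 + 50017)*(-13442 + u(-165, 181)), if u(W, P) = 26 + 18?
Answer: -671065626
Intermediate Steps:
u(W, P) = 44
(70 + 50017)*(-13442 + u(-165, 181)) = (70 + 50017)*(-13442 + 44) = 50087*(-13398) = -671065626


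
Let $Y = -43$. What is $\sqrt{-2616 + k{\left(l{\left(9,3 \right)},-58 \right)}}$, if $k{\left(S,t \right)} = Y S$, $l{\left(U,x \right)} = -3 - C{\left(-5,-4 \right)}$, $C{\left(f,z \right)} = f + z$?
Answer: $i \sqrt{2874} \approx 53.61 i$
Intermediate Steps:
$l{\left(U,x \right)} = 6$ ($l{\left(U,x \right)} = -3 - \left(-5 - 4\right) = -3 - -9 = -3 + 9 = 6$)
$k{\left(S,t \right)} = - 43 S$
$\sqrt{-2616 + k{\left(l{\left(9,3 \right)},-58 \right)}} = \sqrt{-2616 - 258} = \sqrt{-2874} = i \sqrt{2874}$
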